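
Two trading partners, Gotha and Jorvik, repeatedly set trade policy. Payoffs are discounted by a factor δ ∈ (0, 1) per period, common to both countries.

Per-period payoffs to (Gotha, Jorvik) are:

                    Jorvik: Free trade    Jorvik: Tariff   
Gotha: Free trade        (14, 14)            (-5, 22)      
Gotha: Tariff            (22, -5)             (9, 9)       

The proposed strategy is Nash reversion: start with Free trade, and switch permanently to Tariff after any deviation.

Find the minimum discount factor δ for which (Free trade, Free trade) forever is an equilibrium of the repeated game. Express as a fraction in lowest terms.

8/13

14/(1−δ) ≥ 22 + 9δ/(1−δ)
14 ≥ 22 − 13δ
δ ≥ 8/13.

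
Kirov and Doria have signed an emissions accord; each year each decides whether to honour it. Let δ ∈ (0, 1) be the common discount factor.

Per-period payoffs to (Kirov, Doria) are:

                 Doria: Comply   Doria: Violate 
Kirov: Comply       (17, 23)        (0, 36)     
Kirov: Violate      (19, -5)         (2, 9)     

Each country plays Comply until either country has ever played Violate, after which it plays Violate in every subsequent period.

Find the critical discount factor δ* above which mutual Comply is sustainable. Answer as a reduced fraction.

13/27

Kirov's threshold: (19−17)/(19−2) = 2/17.
Doria's threshold: (36−23)/(36−9) = 13/27.
2/17 < 13/27, so Doria binds and δ* = 13/27.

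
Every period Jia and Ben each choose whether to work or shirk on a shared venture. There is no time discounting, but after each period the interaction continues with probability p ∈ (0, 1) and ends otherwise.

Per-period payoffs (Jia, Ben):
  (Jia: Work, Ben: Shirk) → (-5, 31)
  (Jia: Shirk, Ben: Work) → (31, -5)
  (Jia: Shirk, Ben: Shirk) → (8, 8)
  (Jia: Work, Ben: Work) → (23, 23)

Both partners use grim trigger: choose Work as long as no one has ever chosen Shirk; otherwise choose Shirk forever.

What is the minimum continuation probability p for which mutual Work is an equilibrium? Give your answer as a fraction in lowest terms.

Expected cooperation value is 23 + p·23 + p²·23 + … = 23/(1−p); deviation gives 31 + p·8/(1−p).
23 ≥ 31(1−p) + 8p ⇒ 23p ≥ 8 ⇒ p ≥ 8/23.

8/23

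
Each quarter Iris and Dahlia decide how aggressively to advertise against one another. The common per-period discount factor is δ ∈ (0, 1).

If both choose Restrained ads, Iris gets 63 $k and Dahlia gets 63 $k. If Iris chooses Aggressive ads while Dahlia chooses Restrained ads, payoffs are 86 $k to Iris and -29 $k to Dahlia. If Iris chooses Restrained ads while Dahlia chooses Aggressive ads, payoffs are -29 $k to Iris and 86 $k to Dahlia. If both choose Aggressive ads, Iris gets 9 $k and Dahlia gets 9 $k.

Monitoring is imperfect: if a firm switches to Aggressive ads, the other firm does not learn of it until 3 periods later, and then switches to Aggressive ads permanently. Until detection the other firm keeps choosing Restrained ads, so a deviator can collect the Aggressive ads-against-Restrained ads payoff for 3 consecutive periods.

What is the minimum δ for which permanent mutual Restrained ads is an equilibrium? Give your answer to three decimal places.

0.668

A deviator earns 86 for 3 periods, then 9 forever; cooperating earns 63 forever. Multiplying the IC by (1−δ):
63 ≥ 86(1−δ^3) + 9δ^3, so 77·δ^3 ≥ 23 and δ^3 ≥ 23/77.
δ ≥ (23/77)^(1/3) ≈ 0.668.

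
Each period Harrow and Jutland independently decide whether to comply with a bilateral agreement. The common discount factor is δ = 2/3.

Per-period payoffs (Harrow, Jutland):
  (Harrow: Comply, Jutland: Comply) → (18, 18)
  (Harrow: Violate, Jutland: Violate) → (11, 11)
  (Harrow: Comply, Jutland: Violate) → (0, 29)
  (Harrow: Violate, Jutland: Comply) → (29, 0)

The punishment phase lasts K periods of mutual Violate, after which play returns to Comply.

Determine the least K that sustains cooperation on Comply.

No profitable deviation requires (18−11)(δ+…+δ^K) ≥ 29−18, i.e. δ+…+δ^K ≥ 11/7 ≈ 1.5714.
With δ = 2/3, the partial sums are K=1: 0.6667, K=2: 1.1111, K=3: 1.4074, K=4: 1.6049.
K = 4 is the first length at which the sum reaches 1.5714.

4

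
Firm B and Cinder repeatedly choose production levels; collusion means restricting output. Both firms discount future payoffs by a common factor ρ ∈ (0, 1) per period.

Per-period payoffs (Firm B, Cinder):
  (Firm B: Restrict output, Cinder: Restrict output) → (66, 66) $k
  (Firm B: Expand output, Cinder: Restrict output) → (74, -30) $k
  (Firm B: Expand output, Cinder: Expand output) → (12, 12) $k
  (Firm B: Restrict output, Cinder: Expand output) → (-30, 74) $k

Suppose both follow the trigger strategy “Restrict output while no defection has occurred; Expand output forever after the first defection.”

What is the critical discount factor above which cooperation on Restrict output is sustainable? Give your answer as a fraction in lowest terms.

4/31

Cooperation forever yields 66 each period: 66/(1−ρ).
Deviating yields 74 once, then 12 forever: 74 + 12ρ/(1−ρ).
No profitable deviation requires 66/(1−ρ) ≥ 74 + 12ρ/(1−ρ).
Multiplying by (1−ρ): 66 ≥ 74(1−ρ) + 12ρ = 74 − 62ρ.
So 62ρ ≥ 8, i.e. ρ ≥ 8/62 = 4/31.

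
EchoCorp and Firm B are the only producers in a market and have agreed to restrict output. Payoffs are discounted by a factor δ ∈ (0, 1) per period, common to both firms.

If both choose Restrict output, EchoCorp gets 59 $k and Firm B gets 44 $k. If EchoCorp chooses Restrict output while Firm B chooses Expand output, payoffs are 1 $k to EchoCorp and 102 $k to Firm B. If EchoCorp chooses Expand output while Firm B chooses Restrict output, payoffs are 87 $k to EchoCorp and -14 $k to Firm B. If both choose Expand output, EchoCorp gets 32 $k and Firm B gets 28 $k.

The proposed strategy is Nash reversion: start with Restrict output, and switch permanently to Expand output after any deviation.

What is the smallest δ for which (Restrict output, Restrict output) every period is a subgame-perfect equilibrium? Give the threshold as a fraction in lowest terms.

29/37

EchoCorp: cooperation gives 59 each period; deviation gives 87 once then 32 forever.
  59/(1−δ) ≥ 87 + 32δ/(1−δ) ⇒ δ ≥ 28/55.
Firm B: cooperation gives 44 each period; deviation gives 102 once then 28 forever.
  δ ≥ 58/74 = 29/37.
Both must hold, so the binding constraint is Firm B's: δ ≥ 29/37.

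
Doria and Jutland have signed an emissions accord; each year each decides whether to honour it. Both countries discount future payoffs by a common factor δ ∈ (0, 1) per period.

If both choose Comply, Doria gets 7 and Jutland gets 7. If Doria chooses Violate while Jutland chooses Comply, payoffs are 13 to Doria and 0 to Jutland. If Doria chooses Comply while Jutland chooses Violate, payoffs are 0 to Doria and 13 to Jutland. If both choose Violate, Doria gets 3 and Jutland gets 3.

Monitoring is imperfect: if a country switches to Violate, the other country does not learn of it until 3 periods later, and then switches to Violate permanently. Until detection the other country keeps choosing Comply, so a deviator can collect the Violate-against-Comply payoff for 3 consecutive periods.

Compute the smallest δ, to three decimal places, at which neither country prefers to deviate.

0.843

Deviating for the 3 undetected periods gains 13−7 = 6 per period over cooperation, then loses 7−3 = 4 per period forever once punishment starts.
Gain: 6(1 + δ + … + δ^2); loss: 4·δ^3/(1−δ).
No profitable deviation ⇔ 6(1−δ^3) ≤ 4·δ^3, i.e. δ^3 ≥ 6/(6+4) = 3/5.
Hence δ ≥ (3/5)^(1/3) ≈ 0.843.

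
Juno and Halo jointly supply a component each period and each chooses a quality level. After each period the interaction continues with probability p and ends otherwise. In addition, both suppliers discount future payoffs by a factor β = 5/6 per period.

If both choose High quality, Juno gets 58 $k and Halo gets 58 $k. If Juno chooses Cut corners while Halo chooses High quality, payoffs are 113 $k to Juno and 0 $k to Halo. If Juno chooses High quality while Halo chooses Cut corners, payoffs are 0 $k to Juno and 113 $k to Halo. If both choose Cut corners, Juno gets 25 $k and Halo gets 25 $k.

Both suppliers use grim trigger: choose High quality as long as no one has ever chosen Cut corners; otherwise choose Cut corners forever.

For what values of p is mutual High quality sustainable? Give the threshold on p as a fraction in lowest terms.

3/4

With continuation probability p and discount β, the effective per-period discount factor is βp.
Grim-trigger IC: βp ≥ (113−58)/(113−25) = 5/8.
So p ≥ (5/8)/(5/6) = 3/4.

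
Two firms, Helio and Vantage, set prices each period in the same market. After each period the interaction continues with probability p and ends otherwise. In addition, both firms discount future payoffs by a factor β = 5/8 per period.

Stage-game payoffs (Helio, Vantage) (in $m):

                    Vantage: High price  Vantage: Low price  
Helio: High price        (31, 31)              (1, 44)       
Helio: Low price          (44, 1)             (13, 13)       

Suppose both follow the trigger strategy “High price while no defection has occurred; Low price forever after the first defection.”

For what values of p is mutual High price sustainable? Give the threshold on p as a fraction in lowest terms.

104/155

Expected continuation weight on next period's payoff is β·p = 5/8·p, which plays the role of the discount factor.
Cooperation requires 5/8·p ≥ (44−31)/(44−13) = 13/31, hence p ≥ 104/155.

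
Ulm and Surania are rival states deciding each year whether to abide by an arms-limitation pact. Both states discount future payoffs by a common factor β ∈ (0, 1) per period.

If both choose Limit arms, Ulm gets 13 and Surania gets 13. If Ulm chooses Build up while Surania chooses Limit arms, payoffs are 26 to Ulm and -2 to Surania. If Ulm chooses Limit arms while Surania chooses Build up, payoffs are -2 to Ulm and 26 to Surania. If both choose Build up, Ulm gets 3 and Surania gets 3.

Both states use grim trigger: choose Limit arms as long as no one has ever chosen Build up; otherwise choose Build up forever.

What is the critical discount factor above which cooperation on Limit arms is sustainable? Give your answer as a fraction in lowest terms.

Under grim trigger the critical discount factor is (T−C)/(T−P) with T = 26, C = 13, P = 3.
β* = (26−13)/(26−3) = 13/23.

13/23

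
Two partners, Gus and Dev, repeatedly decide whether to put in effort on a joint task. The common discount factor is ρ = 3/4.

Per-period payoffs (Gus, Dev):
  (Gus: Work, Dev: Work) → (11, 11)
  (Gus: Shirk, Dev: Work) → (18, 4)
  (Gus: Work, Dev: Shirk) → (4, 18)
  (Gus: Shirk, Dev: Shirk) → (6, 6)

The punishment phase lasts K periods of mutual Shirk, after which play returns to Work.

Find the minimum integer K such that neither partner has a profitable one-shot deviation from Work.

No profitable deviation requires (11−6)(ρ+…+ρ^K) ≥ 18−11, i.e. ρ+…+ρ^K ≥ 7/5 ≈ 1.4000.
With ρ = 3/4, the partial sums are K=1: 0.7500, K=2: 1.3125, K=3: 1.7344.
K = 3 is the first length at which the sum reaches 1.4000.

3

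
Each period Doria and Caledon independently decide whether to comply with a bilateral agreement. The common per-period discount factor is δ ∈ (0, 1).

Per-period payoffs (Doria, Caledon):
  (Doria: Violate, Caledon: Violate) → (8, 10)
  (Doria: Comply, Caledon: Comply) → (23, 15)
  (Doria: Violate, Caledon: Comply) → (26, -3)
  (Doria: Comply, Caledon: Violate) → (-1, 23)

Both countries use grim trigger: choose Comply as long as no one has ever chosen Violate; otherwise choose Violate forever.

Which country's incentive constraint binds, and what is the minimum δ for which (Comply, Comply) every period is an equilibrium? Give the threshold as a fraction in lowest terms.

Caledon; δ ≥ 8/13

Doria's threshold: (26−23)/(26−8) = 1/6.
Caledon's threshold: (23−15)/(23−10) = 8/13.
1/6 < 8/13, so Caledon binds and δ* = 8/13.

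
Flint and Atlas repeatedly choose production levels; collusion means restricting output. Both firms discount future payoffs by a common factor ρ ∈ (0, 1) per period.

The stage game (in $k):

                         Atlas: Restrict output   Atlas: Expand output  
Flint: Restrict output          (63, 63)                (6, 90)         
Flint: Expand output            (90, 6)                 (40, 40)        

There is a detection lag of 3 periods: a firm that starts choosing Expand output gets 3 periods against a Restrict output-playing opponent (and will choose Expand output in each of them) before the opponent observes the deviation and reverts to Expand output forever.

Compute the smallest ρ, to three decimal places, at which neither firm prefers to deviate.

0.814

Deviating for the 3 undetected periods gains 90−63 = 27 per period over cooperation, then loses 63−40 = 23 per period forever once punishment starts.
Gain: 27(1 + ρ + … + ρ^2); loss: 23·ρ^3/(1−ρ).
No profitable deviation ⇔ 27(1−ρ^3) ≤ 23·ρ^3, i.e. ρ^3 ≥ 27/(27+23) = 27/50.
Hence ρ ≥ (27/50)^(1/3) ≈ 0.814.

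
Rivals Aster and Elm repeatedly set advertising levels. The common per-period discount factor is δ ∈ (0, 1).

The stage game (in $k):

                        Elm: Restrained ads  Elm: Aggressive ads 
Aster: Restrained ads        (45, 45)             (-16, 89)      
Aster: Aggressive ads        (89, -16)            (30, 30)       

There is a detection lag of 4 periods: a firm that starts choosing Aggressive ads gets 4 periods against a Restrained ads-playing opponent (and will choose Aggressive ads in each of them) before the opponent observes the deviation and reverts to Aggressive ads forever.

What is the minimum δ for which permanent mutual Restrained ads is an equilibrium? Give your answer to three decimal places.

0.929

The best deviation is to choose Aggressive ads for all 4 undetected periods, earning 89 each, then 30 forever once detected.
Deviation value: 89(1−δ^4)/(1−δ) + 30δ^4/(1−δ); cooperation value: 45/(1−δ).
IC: 45 ≥ 89(1−δ^4) + 30δ^4 = 89 − 59δ^4.
So δ^4 ≥ 44/59, giving δ ≥ (44/59)^(1/4) ≈ 0.929.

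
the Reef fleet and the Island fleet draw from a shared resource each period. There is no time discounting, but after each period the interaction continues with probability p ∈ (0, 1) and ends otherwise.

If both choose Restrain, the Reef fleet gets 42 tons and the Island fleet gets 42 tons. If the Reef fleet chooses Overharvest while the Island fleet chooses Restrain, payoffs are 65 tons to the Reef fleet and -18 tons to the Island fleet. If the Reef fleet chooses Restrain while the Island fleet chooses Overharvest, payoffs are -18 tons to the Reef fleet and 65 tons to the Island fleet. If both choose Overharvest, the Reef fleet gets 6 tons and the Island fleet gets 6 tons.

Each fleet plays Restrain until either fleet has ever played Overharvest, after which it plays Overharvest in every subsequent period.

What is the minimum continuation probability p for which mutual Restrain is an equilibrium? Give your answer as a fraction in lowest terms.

23/59

Expected cooperation value is 42 + p·42 + p²·42 + … = 42/(1−p); deviation gives 65 + p·6/(1−p).
42 ≥ 65(1−p) + 6p ⇒ 59p ≥ 23 ⇒ p ≥ 23/59.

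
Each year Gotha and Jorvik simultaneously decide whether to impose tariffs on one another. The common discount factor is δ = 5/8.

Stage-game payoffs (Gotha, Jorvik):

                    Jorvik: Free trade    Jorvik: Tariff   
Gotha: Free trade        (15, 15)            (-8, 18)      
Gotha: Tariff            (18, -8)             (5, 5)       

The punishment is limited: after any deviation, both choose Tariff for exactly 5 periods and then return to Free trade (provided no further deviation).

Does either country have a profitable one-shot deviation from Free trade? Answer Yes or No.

Comparing payoff streams over the 6 periods until play realigns: cooperate → 15(1+δ+…+δ^5); deviate → 18 + 5(δ+…+δ^5).
Cooperation is sustained iff (15−5)(δ+…+δ^5) ≥ 18−15.
δ+…+δ^5 = 5/8·(1−(5/8)^5)/(1−5/8) = 1.5077, and (18−15)/(15−5) = 0.3000.
1.5077 ≥ 0.3000, so cooperation is sustainable.

No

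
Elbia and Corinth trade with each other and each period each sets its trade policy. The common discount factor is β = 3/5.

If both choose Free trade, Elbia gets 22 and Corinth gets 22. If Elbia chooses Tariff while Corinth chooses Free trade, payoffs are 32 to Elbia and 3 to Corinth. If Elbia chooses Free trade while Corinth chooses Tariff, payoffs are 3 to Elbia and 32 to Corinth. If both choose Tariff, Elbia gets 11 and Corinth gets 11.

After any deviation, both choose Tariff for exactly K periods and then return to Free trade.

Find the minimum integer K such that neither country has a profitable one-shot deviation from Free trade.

IC: β(1−β^K)/(1−β) ≥ (32−22)/(22−11) = 10/11.
With β = 3/5: need 1 − β^K ≥ 10/11·(1−3/5)/(3/5), i.e. β^K ≤ 0.3939.
Since (3/5)^1 = 0.6000 and (3/5)^2 = 0.3600, the smallest such K is 2.

2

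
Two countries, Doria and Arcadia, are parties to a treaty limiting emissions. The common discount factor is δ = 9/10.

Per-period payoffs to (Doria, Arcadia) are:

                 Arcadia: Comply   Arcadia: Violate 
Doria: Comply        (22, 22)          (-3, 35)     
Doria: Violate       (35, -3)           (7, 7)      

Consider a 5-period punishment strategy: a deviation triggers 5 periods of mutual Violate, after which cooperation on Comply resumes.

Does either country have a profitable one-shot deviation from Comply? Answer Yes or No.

IC: δ+…+δ^5 ≥ (35−22)/(22−7) = 13/15.
At δ = 9/10: partial sum = 3.6856 ≥ 0.8667. Cooperation sustainable.

No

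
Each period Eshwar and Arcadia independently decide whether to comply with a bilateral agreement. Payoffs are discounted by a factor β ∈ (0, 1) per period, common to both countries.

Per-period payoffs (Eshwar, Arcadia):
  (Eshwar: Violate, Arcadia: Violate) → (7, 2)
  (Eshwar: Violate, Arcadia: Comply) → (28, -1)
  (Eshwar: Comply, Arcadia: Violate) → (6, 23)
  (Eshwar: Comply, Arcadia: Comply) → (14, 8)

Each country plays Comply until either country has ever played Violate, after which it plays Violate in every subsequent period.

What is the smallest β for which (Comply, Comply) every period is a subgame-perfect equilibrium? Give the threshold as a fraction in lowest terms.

5/7

Eshwar's threshold: (28−14)/(28−7) = 2/3.
Arcadia's threshold: (23−8)/(23−2) = 5/7.
2/3 < 5/7, so Arcadia binds and β* = 5/7.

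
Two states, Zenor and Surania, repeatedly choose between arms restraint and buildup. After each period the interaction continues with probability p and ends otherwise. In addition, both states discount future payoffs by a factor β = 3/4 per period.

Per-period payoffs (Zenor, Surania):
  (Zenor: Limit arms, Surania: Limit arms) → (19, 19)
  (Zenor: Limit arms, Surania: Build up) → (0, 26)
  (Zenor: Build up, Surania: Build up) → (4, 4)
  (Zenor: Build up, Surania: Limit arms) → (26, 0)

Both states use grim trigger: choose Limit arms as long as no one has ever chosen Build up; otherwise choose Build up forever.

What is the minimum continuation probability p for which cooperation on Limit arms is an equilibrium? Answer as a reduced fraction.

Expected continuation weight on next period's payoff is β·p = 3/4·p, which plays the role of the discount factor.
Cooperation requires 3/4·p ≥ (26−19)/(26−4) = 7/22, hence p ≥ 14/33.

14/33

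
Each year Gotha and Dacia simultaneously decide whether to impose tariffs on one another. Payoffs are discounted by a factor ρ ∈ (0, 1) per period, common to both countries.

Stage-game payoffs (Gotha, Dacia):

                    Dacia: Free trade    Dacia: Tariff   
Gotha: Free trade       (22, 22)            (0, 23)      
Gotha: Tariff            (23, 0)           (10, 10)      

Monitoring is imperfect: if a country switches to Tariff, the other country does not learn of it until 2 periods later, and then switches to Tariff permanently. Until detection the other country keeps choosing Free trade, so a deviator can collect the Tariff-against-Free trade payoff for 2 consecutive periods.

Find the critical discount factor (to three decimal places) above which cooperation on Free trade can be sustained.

Deviating for the 2 undetected periods gains 23−22 = 1 per period over cooperation, then loses 22−10 = 12 per period forever once punishment starts.
Gain: 1(1 + ρ + … + ρ^1); loss: 12·ρ^2/(1−ρ).
No profitable deviation ⇔ 1(1−ρ^2) ≤ 12·ρ^2, i.e. ρ^2 ≥ 1/(1+12) = 1/13.
Hence ρ ≥ (1/13)^(1/2) ≈ 0.277.

0.277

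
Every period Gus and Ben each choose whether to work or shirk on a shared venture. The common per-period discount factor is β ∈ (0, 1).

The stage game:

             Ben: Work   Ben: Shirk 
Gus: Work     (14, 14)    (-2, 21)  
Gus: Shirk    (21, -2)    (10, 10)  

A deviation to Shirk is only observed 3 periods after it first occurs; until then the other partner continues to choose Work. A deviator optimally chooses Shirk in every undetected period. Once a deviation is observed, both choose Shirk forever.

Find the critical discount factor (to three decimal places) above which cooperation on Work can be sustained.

A deviator earns 21 for 3 periods, then 10 forever; cooperating earns 14 forever. Multiplying the IC by (1−β):
14 ≥ 21(1−β^3) + 10β^3, so 11·β^3 ≥ 7 and β^3 ≥ 7/11.
β ≥ (7/11)^(1/3) ≈ 0.860.

0.860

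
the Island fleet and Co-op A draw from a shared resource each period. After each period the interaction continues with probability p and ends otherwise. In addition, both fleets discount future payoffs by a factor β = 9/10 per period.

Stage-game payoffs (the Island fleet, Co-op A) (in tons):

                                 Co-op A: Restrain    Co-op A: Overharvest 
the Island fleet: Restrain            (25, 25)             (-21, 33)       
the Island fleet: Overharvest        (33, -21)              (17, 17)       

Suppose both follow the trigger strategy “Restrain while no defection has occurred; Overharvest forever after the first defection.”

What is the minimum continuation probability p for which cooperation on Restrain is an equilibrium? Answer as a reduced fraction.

5/9

Expected continuation weight on next period's payoff is β·p = 9/10·p, which plays the role of the discount factor.
Cooperation requires 9/10·p ≥ (33−25)/(33−17) = 1/2, hence p ≥ 5/9.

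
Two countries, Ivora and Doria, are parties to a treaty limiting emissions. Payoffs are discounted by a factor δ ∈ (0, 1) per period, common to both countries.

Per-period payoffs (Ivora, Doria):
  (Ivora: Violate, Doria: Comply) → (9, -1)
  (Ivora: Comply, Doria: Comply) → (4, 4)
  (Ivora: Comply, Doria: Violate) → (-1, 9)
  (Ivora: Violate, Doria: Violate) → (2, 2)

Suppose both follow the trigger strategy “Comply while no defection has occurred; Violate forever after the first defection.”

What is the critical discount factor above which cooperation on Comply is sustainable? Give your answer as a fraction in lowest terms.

5/7

One-period gain from deviating is 9 − 4 = 5. The loss is 4 − 2 = 2 in every subsequent period, with present value 2·δ/(1−δ).
Deviation is unprofitable when 2·δ/(1−δ) ≥ 5, i.e. δ/(1−δ) ≥ 5/2.
Equivalently δ ≥ 5/(5+2) = 5/7.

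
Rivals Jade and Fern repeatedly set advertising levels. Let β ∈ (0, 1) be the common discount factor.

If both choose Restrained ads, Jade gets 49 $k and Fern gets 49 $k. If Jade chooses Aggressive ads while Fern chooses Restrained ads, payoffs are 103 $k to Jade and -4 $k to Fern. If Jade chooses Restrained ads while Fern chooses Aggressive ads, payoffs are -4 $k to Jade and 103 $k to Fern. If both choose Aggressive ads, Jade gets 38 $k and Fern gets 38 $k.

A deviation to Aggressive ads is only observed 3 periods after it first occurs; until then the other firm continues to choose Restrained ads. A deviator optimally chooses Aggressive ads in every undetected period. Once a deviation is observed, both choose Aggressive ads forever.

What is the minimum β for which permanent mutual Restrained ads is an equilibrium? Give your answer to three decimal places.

0.940

A deviator earns 103 for 3 periods, then 38 forever; cooperating earns 49 forever. Multiplying the IC by (1−β):
49 ≥ 103(1−β^3) + 38β^3, so 65·β^3 ≥ 54 and β^3 ≥ 54/65.
β ≥ (54/65)^(1/3) ≈ 0.940.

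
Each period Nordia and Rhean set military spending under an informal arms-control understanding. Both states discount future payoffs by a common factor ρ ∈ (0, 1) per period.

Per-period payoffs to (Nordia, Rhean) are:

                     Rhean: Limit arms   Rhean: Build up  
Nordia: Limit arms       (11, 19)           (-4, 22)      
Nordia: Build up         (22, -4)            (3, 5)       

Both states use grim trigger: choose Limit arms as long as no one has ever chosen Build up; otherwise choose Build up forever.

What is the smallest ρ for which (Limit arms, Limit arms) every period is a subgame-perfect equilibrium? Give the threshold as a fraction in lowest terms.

11/19

Nordia: cooperation gives 11 each period; deviation gives 22 once then 3 forever.
  11/(1−ρ) ≥ 22 + 3ρ/(1−ρ) ⇒ ρ ≥ 11/19.
Rhean: cooperation gives 19 each period; deviation gives 22 once then 5 forever.
  ρ ≥ 3/17.
Both must hold, so the binding constraint is Nordia's: ρ ≥ 11/19.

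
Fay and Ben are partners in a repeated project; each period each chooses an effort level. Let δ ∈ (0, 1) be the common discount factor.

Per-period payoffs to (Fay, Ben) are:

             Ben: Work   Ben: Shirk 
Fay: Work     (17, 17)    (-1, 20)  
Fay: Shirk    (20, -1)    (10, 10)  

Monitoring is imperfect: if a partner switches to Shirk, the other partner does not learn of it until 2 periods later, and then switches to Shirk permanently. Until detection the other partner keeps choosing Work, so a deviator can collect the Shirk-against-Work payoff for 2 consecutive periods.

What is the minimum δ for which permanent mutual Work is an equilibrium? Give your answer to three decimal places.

The best deviation is to choose Shirk for all 2 undetected periods, earning 20 each, then 10 forever once detected.
Deviation value: 20(1−δ^2)/(1−δ) + 10δ^2/(1−δ); cooperation value: 17/(1−δ).
IC: 17 ≥ 20(1−δ^2) + 10δ^2 = 20 − 10δ^2.
So δ^2 ≥ 3/10, giving δ ≥ (3/10)^(1/2) ≈ 0.548.

0.548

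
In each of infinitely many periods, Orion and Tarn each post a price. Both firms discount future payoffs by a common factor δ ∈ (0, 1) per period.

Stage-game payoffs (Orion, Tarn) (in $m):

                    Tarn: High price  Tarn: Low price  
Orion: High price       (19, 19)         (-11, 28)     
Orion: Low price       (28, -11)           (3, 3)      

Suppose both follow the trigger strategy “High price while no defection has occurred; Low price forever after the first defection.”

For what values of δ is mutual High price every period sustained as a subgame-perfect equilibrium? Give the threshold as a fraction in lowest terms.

9/25

19/(1−δ) ≥ 28 + 3δ/(1−δ)
19 ≥ 28 − 25δ
δ ≥ 9/25.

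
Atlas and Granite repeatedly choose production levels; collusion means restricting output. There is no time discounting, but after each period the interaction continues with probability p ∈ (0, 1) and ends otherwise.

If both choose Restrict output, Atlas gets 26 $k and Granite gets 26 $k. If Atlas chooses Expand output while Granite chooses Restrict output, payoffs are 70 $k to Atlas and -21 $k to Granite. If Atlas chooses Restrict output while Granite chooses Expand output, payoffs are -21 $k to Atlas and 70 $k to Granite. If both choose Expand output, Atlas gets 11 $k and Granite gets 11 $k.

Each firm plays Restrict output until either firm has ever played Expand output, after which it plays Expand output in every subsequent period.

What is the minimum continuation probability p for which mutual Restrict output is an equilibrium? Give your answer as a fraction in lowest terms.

44/59

Expected cooperation value is 26 + p·26 + p²·26 + … = 26/(1−p); deviation gives 70 + p·11/(1−p).
26 ≥ 70(1−p) + 11p ⇒ 59p ≥ 44 ⇒ p ≥ 44/59.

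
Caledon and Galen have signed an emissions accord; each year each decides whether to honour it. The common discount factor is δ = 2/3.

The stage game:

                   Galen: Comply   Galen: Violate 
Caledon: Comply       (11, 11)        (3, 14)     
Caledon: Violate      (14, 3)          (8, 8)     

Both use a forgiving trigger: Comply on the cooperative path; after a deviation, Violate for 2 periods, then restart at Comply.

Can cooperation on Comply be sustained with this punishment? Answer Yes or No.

Yes

Comparing payoff streams over the 3 periods until play realigns: cooperate → 11(1+δ+…+δ^2); deviate → 14 + 8(δ+…+δ^2).
Cooperation is sustained iff (11−8)(δ+…+δ^2) ≥ 14−11.
δ+…+δ^2 = 2/3·(1−(2/3)^2)/(1−2/3) = 1.1111, and (14−11)/(11−8) = 1.0000.
1.1111 ≥ 1.0000, so cooperation is sustainable.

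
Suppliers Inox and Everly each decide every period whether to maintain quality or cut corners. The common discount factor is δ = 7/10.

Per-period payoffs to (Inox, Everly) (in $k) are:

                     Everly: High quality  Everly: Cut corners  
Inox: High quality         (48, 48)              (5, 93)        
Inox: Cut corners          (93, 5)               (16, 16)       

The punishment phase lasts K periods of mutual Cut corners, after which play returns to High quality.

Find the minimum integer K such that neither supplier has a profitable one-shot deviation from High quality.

3

IC: δ(1−δ^K)/(1−δ) ≥ (93−48)/(48−16) = 45/32.
With δ = 7/10: need 1 − δ^K ≥ 45/32·(1−7/10)/(7/10), i.e. δ^K ≤ 0.3973.
Since (7/10)^2 = 0.4900 and (7/10)^3 = 0.3430, the smallest such K is 3.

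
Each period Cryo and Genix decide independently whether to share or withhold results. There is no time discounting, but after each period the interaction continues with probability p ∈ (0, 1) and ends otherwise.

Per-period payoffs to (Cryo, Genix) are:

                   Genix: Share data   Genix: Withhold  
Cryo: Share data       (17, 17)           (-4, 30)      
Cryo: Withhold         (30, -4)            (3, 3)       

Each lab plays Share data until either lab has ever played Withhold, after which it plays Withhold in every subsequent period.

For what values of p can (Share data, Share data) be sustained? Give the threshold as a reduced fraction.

13/27

With no time discounting, the continuation probability p plays the role of the discount factor.
Grim-trigger IC: 17/(1−p) ≥ 30 + 3p/(1−p) ⇒ p ≥ (30−17)/(30−3) = 13/27.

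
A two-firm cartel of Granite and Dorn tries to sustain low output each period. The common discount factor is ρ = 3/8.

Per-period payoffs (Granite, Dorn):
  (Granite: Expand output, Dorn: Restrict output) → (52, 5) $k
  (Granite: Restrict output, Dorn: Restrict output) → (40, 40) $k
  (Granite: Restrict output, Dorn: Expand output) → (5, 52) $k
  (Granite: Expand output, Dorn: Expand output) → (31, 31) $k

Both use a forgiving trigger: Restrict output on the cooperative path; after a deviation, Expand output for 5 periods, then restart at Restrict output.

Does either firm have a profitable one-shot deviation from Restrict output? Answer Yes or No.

Comparing payoff streams over the 6 periods until play realigns: cooperate → 40(1+ρ+…+ρ^5); deviate → 52 + 31(ρ+…+ρ^5).
Cooperation is sustained iff (40−31)(ρ+…+ρ^5) ≥ 52−40.
ρ+…+ρ^5 = 3/8·(1−(3/8)^5)/(1−3/8) = 0.5956, and (52−40)/(40−31) = 1.3333.
0.5956 < 1.3333, so cooperation is not sustainable.

Yes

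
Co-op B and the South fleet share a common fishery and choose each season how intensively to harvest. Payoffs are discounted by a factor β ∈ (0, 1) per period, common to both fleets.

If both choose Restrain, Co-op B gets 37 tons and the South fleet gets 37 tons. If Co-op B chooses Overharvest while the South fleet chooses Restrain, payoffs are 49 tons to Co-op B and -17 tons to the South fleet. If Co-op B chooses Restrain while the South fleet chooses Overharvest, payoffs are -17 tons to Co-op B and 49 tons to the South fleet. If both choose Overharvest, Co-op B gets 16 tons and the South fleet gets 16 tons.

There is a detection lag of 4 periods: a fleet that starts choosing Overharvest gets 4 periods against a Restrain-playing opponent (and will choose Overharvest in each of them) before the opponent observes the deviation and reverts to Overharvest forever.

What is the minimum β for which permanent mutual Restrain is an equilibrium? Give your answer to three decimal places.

0.777

The best deviation is to choose Overharvest for all 4 undetected periods, earning 49 each, then 16 forever once detected.
Deviation value: 49(1−β^4)/(1−β) + 16β^4/(1−β); cooperation value: 37/(1−β).
IC: 37 ≥ 49(1−β^4) + 16β^4 = 49 − 33β^4.
So β^4 ≥ 12/33 = 4/11, giving β ≥ (4/11)^(1/4) ≈ 0.777.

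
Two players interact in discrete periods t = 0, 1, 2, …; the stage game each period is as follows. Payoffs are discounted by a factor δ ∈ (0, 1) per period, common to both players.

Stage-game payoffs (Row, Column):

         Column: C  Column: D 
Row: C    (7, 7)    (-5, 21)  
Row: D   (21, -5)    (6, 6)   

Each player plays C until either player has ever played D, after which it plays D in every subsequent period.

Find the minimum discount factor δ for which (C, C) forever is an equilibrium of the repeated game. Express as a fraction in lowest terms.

Cooperation forever yields 7 each period: 7/(1−δ).
Deviating yields 21 once, then 6 forever: 21 + 6δ/(1−δ).
No profitable deviation requires 7/(1−δ) ≥ 21 + 6δ/(1−δ).
Multiplying by (1−δ): 7 ≥ 21(1−δ) + 6δ = 21 − 15δ.
So 15δ ≥ 14, i.e. δ ≥ 14/15.

14/15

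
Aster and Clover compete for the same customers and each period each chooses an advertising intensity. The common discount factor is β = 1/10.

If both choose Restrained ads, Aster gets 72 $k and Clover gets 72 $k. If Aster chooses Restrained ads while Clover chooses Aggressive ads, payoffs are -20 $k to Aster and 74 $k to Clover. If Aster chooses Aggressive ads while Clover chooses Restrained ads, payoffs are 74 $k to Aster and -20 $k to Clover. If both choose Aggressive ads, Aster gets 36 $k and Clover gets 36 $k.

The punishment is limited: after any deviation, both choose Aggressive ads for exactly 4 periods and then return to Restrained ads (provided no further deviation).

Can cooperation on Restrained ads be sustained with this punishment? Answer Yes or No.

A one-shot deviation gives 74 now, then 36 for 4 periods, then back to 72.
Gain from deviating: (74−72) today; loss: (72−36) in each of the next 4 periods.
No-deviation condition: (72−36)(β+…+β^4) ≥ 74−72, i.e. β+…+β^4 ≥ 1/18.
At β = 1/10: β+…+β^4 = 0.1111 ≥ 0.0556.
So cooperation is sustainable.

Yes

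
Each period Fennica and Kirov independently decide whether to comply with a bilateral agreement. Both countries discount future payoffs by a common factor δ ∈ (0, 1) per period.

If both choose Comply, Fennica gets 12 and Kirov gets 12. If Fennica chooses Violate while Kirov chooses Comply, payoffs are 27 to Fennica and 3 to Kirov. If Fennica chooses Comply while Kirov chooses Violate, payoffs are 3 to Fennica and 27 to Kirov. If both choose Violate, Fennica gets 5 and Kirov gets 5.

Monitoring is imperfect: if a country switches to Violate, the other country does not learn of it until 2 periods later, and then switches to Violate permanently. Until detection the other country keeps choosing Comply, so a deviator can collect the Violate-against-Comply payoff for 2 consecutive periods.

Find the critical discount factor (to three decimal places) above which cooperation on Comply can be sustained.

0.826

A deviator earns 27 for 2 periods, then 5 forever; cooperating earns 12 forever. Multiplying the IC by (1−δ):
12 ≥ 27(1−δ^2) + 5δ^2, so 22·δ^2 ≥ 15 and δ^2 ≥ 15/22.
δ ≥ (15/22)^(1/2) ≈ 0.826.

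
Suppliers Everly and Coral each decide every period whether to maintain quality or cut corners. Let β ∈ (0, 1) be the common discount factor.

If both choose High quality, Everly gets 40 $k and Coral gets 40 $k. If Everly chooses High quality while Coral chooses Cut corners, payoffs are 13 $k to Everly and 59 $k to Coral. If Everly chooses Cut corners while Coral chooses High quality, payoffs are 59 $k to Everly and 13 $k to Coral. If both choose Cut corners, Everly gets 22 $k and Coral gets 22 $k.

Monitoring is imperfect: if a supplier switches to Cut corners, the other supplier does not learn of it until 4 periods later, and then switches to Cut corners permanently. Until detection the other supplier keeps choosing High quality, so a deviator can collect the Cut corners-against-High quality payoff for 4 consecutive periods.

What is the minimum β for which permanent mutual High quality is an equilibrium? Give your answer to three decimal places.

Deviating for the 4 undetected periods gains 59−40 = 19 per period over cooperation, then loses 40−22 = 18 per period forever once punishment starts.
Gain: 19(1 + β + … + β^3); loss: 18·β^4/(1−β).
No profitable deviation ⇔ 19(1−β^4) ≤ 18·β^4, i.e. β^4 ≥ 19/(19+18) = 19/37.
Hence β ≥ (19/37)^(1/4) ≈ 0.847.

0.847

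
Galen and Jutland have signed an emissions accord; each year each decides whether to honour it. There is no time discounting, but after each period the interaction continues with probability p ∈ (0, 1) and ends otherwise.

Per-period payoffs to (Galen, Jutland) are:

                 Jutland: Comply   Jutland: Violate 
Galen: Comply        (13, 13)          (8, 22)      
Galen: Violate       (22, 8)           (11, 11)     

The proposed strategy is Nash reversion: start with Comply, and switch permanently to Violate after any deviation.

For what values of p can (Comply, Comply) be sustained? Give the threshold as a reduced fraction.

Expected cooperation value is 13 + p·13 + p²·13 + … = 13/(1−p); deviation gives 22 + p·11/(1−p).
13 ≥ 22(1−p) + 11p ⇒ 11p ≥ 9 ⇒ p ≥ 9/11.

9/11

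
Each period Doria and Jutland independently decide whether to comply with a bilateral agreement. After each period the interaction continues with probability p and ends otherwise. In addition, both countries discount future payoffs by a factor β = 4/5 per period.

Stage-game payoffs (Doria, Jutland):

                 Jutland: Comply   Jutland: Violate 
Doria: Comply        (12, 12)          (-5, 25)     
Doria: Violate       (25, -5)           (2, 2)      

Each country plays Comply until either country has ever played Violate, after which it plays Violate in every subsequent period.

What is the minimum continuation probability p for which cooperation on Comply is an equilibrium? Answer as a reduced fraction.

65/92

Expected continuation weight on next period's payoff is β·p = 4/5·p, which plays the role of the discount factor.
Cooperation requires 4/5·p ≥ (25−12)/(25−2) = 13/23, hence p ≥ 65/92.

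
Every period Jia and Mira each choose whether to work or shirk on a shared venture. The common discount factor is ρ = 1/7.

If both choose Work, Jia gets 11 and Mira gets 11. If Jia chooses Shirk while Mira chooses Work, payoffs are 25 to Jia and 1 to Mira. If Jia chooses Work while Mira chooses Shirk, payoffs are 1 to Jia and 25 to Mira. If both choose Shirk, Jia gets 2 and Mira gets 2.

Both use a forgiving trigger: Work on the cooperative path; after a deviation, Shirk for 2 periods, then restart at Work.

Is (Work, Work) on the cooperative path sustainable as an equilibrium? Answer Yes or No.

No

A one-shot deviation gives 25 now, then 2 for 2 periods, then back to 11.
Gain from deviating: (25−11) today; loss: (11−2) in each of the next 2 periods.
No-deviation condition: (11−2)(ρ+…+ρ^2) ≥ 25−11, i.e. ρ+…+ρ^2 ≥ 14/9.
At ρ = 1/7: ρ+…+ρ^2 = 0.1633 < 1.5556.
So cooperation is not sustainable.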